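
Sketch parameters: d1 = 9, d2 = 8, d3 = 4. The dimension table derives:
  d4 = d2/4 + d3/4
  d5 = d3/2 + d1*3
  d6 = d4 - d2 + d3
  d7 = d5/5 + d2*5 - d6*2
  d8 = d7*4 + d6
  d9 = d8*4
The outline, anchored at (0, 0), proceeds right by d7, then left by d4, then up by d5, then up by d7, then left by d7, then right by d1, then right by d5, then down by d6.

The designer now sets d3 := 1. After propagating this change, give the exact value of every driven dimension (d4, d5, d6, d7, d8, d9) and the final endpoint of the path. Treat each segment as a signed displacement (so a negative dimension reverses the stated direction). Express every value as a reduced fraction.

d4 = 9/4
d5 = 55/2
d6 = -19/4
d7 = 55
d8 = 861/4
d9 = 861
endpoint = (137/4, 349/4)

Apply edit: d3 := 1
  d4 = d2/4 + d3/4 = 9/4
  d5 = d3/2 + d1*3 = 55/2
  d6 = d4 - d2 + d3 = -19/4
  d7 = d5/5 + d2*5 - d6*2 = 55
  d8 = d7*4 + d6 = 861/4
  d9 = d8*4 = 861
Walk from origin (0, 0):
  seg 1: right by d7 = 55 → (55, 0)
  seg 2: left by d4 = 9/4 → (211/4, 0)
  seg 3: up by d5 = 55/2 → (211/4, 55/2)
  seg 4: up by d7 = 55 → (211/4, 165/2)
  seg 5: left by d7 = 55 → (-9/4, 165/2)
  seg 6: right by d1 = 9 → (27/4, 165/2)
  seg 7: right by d5 = 55/2 → (137/4, 165/2)
  seg 8: down by d6 = -19/4 → (137/4, 349/4)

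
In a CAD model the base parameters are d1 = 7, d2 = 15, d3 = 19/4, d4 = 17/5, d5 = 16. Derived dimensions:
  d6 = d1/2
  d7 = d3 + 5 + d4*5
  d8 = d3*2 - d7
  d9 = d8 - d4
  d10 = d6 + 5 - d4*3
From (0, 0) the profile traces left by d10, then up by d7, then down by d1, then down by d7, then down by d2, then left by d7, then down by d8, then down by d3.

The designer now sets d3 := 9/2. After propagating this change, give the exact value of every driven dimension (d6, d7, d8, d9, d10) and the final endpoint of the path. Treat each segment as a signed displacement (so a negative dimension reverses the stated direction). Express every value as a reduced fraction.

Apply edit: d3 := 9/2
  d6 = d1/2 = 7/2
  d7 = d3 + 5 + d4*5 = 53/2
  d8 = d3*2 - d7 = -35/2
  d9 = d8 - d4 = -209/10
  d10 = d6 + 5 - d4*3 = -17/10
Walk from origin (0, 0):
  seg 1: left by d10 = -17/10 → (17/10, 0)
  seg 2: up by d7 = 53/2 → (17/10, 53/2)
  seg 3: down by d1 = 7 → (17/10, 39/2)
  seg 4: down by d7 = 53/2 → (17/10, -7)
  seg 5: down by d2 = 15 → (17/10, -22)
  seg 6: left by d7 = 53/2 → (-124/5, -22)
  seg 7: down by d8 = -35/2 → (-124/5, -9/2)
  seg 8: down by d3 = 9/2 → (-124/5, -9)

d6 = 7/2
d7 = 53/2
d8 = -35/2
d9 = -209/10
d10 = -17/10
endpoint = (-124/5, -9)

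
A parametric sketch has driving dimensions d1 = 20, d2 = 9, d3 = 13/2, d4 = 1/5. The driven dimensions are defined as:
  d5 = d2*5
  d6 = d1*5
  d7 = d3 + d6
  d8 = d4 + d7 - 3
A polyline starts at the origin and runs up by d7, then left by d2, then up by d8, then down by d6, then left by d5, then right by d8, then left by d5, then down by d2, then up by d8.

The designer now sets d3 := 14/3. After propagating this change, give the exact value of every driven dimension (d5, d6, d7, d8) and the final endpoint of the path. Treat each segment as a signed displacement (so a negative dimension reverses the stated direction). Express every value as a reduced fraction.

Apply edit: d3 := 14/3
  d5 = d2*5 = 45
  d6 = d1*5 = 100
  d7 = d3 + d6 = 314/3
  d8 = d4 + d7 - 3 = 1528/15
Walk from origin (0, 0):
  seg 1: up by d7 = 314/3 → (0, 314/3)
  seg 2: left by d2 = 9 → (-9, 314/3)
  seg 3: up by d8 = 1528/15 → (-9, 3098/15)
  seg 4: down by d6 = 100 → (-9, 1598/15)
  seg 5: left by d5 = 45 → (-54, 1598/15)
  seg 6: right by d8 = 1528/15 → (718/15, 1598/15)
  seg 7: left by d5 = 45 → (43/15, 1598/15)
  seg 8: down by d2 = 9 → (43/15, 1463/15)
  seg 9: up by d8 = 1528/15 → (43/15, 997/5)

d5 = 45
d6 = 100
d7 = 314/3
d8 = 1528/15
endpoint = (43/15, 997/5)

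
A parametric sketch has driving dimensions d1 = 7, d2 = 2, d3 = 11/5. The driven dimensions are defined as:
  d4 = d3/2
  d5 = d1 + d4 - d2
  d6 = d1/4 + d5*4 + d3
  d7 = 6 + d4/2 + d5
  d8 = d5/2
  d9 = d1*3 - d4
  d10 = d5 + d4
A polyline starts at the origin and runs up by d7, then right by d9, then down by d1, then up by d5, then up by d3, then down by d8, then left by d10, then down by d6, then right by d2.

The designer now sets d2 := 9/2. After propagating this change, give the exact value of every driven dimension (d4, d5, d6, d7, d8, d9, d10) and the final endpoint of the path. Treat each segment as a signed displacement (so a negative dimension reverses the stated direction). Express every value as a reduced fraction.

Apply edit: d2 := 9/2
  d4 = d3/2 = 11/10
  d5 = d1 + d4 - d2 = 18/5
  d6 = d1/4 + d5*4 + d3 = 367/20
  d7 = 6 + d4/2 + d5 = 203/20
  d8 = d5/2 = 9/5
  d9 = d1*3 - d4 = 199/10
  d10 = d5 + d4 = 47/10
Walk from origin (0, 0):
  seg 1: up by d7 = 203/20 → (0, 203/20)
  seg 2: right by d9 = 199/10 → (199/10, 203/20)
  seg 3: down by d1 = 7 → (199/10, 63/20)
  seg 4: up by d5 = 18/5 → (199/10, 27/4)
  seg 5: up by d3 = 11/5 → (199/10, 179/20)
  seg 6: down by d8 = 9/5 → (199/10, 143/20)
  seg 7: left by d10 = 47/10 → (76/5, 143/20)
  seg 8: down by d6 = 367/20 → (76/5, -56/5)
  seg 9: right by d2 = 9/2 → (197/10, -56/5)

d4 = 11/10
d5 = 18/5
d6 = 367/20
d7 = 203/20
d8 = 9/5
d9 = 199/10
d10 = 47/10
endpoint = (197/10, -56/5)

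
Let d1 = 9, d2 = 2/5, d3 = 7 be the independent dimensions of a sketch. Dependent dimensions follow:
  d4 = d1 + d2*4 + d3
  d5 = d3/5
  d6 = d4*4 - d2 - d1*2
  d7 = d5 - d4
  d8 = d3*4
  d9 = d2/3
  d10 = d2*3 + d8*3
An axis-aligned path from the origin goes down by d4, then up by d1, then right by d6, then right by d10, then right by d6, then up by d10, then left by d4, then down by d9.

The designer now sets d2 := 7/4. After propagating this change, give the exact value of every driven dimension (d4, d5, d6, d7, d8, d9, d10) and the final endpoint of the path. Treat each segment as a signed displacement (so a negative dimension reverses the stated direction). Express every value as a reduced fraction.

d4 = 23
d5 = 7/5
d6 = 289/4
d7 = -108/5
d8 = 28
d9 = 7/12
d10 = 357/4
endpoint = (843/4, 224/3)

Apply edit: d2 := 7/4
  d4 = d1 + d2*4 + d3 = 23
  d5 = d3/5 = 7/5
  d6 = d4*4 - d2 - d1*2 = 289/4
  d7 = d5 - d4 = -108/5
  d8 = d3*4 = 28
  d9 = d2/3 = 7/12
  d10 = d2*3 + d8*3 = 357/4
Walk from origin (0, 0):
  seg 1: down by d4 = 23 → (0, -23)
  seg 2: up by d1 = 9 → (0, -14)
  seg 3: right by d6 = 289/4 → (289/4, -14)
  seg 4: right by d10 = 357/4 → (323/2, -14)
  seg 5: right by d6 = 289/4 → (935/4, -14)
  seg 6: up by d10 = 357/4 → (935/4, 301/4)
  seg 7: left by d4 = 23 → (843/4, 301/4)
  seg 8: down by d9 = 7/12 → (843/4, 224/3)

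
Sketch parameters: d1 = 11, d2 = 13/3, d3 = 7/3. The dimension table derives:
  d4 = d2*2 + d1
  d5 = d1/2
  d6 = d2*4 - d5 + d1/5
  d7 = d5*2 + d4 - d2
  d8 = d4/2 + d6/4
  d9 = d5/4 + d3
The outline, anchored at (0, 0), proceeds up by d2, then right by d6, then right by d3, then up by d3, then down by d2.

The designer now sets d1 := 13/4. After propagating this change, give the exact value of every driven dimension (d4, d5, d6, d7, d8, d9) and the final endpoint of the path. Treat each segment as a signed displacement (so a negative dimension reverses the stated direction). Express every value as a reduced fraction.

Apply edit: d1 := 13/4
  d4 = d2*2 + d1 = 143/12
  d5 = d1/2 = 13/8
  d6 = d2*4 - d5 + d1/5 = 1963/120
  d7 = d5*2 + d4 - d2 = 65/6
  d8 = d4/2 + d6/4 = 4823/480
  d9 = d5/4 + d3 = 263/96
Walk from origin (0, 0):
  seg 1: up by d2 = 13/3 → (0, 13/3)
  seg 2: right by d6 = 1963/120 → (1963/120, 13/3)
  seg 3: right by d3 = 7/3 → (2243/120, 13/3)
  seg 4: up by d3 = 7/3 → (2243/120, 20/3)
  seg 5: down by d2 = 13/3 → (2243/120, 7/3)

d4 = 143/12
d5 = 13/8
d6 = 1963/120
d7 = 65/6
d8 = 4823/480
d9 = 263/96
endpoint = (2243/120, 7/3)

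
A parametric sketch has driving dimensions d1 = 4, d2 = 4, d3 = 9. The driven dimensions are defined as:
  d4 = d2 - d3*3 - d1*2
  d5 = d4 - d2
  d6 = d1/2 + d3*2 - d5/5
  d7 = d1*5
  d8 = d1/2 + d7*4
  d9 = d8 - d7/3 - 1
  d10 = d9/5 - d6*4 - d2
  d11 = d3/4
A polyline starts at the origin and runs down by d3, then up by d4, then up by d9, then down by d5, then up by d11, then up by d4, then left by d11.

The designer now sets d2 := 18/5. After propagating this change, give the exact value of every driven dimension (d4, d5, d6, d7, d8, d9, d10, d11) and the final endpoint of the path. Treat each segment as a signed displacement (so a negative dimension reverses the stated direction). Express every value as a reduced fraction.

d4 = -157/5
d5 = -35
d6 = 27
d7 = 20
d8 = 82
d9 = 223/3
d10 = -1451/15
d11 = 9/4
endpoint = (-9/4, 2387/60)

Apply edit: d2 := 18/5
  d4 = d2 - d3*3 - d1*2 = -157/5
  d5 = d4 - d2 = -35
  d6 = d1/2 + d3*2 - d5/5 = 27
  d7 = d1*5 = 20
  d8 = d1/2 + d7*4 = 82
  d9 = d8 - d7/3 - 1 = 223/3
  d10 = d9/5 - d6*4 - d2 = -1451/15
  d11 = d3/4 = 9/4
Walk from origin (0, 0):
  seg 1: down by d3 = 9 → (0, -9)
  seg 2: up by d4 = -157/5 → (0, -202/5)
  seg 3: up by d9 = 223/3 → (0, 509/15)
  seg 4: down by d5 = -35 → (0, 1034/15)
  seg 5: up by d11 = 9/4 → (0, 4271/60)
  seg 6: up by d4 = -157/5 → (0, 2387/60)
  seg 7: left by d11 = 9/4 → (-9/4, 2387/60)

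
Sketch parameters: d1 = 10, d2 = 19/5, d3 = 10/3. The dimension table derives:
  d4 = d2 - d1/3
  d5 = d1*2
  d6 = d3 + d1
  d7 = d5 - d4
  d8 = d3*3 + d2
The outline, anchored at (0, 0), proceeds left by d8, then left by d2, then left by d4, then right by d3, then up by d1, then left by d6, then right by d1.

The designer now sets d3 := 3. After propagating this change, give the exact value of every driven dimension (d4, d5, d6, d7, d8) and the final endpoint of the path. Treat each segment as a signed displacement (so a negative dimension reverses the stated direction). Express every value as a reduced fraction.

d4 = 7/15
d5 = 20
d6 = 13
d7 = 293/15
d8 = 64/5
endpoint = (-256/15, 10)

Apply edit: d3 := 3
  d4 = d2 - d1/3 = 7/15
  d5 = d1*2 = 20
  d6 = d3 + d1 = 13
  d7 = d5 - d4 = 293/15
  d8 = d3*3 + d2 = 64/5
Walk from origin (0, 0):
  seg 1: left by d8 = 64/5 → (-64/5, 0)
  seg 2: left by d2 = 19/5 → (-83/5, 0)
  seg 3: left by d4 = 7/15 → (-256/15, 0)
  seg 4: right by d3 = 3 → (-211/15, 0)
  seg 5: up by d1 = 10 → (-211/15, 10)
  seg 6: left by d6 = 13 → (-406/15, 10)
  seg 7: right by d1 = 10 → (-256/15, 10)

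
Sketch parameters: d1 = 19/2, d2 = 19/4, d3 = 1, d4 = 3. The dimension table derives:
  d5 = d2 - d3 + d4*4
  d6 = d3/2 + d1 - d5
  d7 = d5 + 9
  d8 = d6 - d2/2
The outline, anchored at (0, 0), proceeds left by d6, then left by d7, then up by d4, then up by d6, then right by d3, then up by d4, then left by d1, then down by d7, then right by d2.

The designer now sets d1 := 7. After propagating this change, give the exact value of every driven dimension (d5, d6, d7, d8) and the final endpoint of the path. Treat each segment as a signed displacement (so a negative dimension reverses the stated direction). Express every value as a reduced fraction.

d5 = 63/4
d6 = -33/4
d7 = 99/4
d8 = -85/8
endpoint = (-71/4, -27)

Apply edit: d1 := 7
  d5 = d2 - d3 + d4*4 = 63/4
  d6 = d3/2 + d1 - d5 = -33/4
  d7 = d5 + 9 = 99/4
  d8 = d6 - d2/2 = -85/8
Walk from origin (0, 0):
  seg 1: left by d6 = -33/4 → (33/4, 0)
  seg 2: left by d7 = 99/4 → (-33/2, 0)
  seg 3: up by d4 = 3 → (-33/2, 3)
  seg 4: up by d6 = -33/4 → (-33/2, -21/4)
  seg 5: right by d3 = 1 → (-31/2, -21/4)
  seg 6: up by d4 = 3 → (-31/2, -9/4)
  seg 7: left by d1 = 7 → (-45/2, -9/4)
  seg 8: down by d7 = 99/4 → (-45/2, -27)
  seg 9: right by d2 = 19/4 → (-71/4, -27)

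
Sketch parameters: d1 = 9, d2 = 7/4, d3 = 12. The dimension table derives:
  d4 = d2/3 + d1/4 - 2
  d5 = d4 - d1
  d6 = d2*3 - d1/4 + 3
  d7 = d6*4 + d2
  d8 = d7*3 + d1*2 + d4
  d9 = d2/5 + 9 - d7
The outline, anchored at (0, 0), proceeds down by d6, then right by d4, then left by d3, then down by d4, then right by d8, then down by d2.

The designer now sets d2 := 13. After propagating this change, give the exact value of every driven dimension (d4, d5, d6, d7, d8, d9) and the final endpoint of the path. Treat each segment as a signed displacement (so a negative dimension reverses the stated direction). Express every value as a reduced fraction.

Apply edit: d2 := 13
  d4 = d2/3 + d1/4 - 2 = 55/12
  d5 = d4 - d1 = -53/12
  d6 = d2*3 - d1/4 + 3 = 159/4
  d7 = d6*4 + d2 = 172
  d8 = d7*3 + d1*2 + d4 = 6463/12
  d9 = d2/5 + 9 - d7 = -802/5
Walk from origin (0, 0):
  seg 1: down by d6 = 159/4 → (0, -159/4)
  seg 2: right by d4 = 55/12 → (55/12, -159/4)
  seg 3: left by d3 = 12 → (-89/12, -159/4)
  seg 4: down by d4 = 55/12 → (-89/12, -133/3)
  seg 5: right by d8 = 6463/12 → (3187/6, -133/3)
  seg 6: down by d2 = 13 → (3187/6, -172/3)

d4 = 55/12
d5 = -53/12
d6 = 159/4
d7 = 172
d8 = 6463/12
d9 = -802/5
endpoint = (3187/6, -172/3)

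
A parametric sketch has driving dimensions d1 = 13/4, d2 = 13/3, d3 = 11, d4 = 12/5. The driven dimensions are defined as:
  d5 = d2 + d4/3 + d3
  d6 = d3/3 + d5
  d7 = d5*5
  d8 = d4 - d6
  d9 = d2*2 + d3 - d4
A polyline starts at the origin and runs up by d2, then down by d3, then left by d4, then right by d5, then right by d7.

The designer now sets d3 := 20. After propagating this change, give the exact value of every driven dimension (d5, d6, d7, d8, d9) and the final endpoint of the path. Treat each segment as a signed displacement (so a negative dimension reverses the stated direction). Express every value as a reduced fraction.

Apply edit: d3 := 20
  d5 = d2 + d4/3 + d3 = 377/15
  d6 = d3/3 + d5 = 159/5
  d7 = d5*5 = 377/3
  d8 = d4 - d6 = -147/5
  d9 = d2*2 + d3 - d4 = 394/15
Walk from origin (0, 0):
  seg 1: up by d2 = 13/3 → (0, 13/3)
  seg 2: down by d3 = 20 → (0, -47/3)
  seg 3: left by d4 = 12/5 → (-12/5, -47/3)
  seg 4: right by d5 = 377/15 → (341/15, -47/3)
  seg 5: right by d7 = 377/3 → (742/5, -47/3)

d5 = 377/15
d6 = 159/5
d7 = 377/3
d8 = -147/5
d9 = 394/15
endpoint = (742/5, -47/3)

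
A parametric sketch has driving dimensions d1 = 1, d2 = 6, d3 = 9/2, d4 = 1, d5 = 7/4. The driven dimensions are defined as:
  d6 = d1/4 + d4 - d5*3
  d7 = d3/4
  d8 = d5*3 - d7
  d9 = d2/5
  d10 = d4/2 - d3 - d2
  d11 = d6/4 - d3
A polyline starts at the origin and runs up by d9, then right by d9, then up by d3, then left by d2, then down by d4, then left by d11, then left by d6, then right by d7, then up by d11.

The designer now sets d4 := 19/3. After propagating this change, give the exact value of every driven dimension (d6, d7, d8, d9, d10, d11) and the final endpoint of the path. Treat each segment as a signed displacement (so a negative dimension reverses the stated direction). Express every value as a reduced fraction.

d6 = 4/3
d7 = 9/8
d8 = 33/8
d9 = 6/5
d10 = -22/3
d11 = -25/6
endpoint = (-101/120, -24/5)

Apply edit: d4 := 19/3
  d6 = d1/4 + d4 - d5*3 = 4/3
  d7 = d3/4 = 9/8
  d8 = d5*3 - d7 = 33/8
  d9 = d2/5 = 6/5
  d10 = d4/2 - d3 - d2 = -22/3
  d11 = d6/4 - d3 = -25/6
Walk from origin (0, 0):
  seg 1: up by d9 = 6/5 → (0, 6/5)
  seg 2: right by d9 = 6/5 → (6/5, 6/5)
  seg 3: up by d3 = 9/2 → (6/5, 57/10)
  seg 4: left by d2 = 6 → (-24/5, 57/10)
  seg 5: down by d4 = 19/3 → (-24/5, -19/30)
  seg 6: left by d11 = -25/6 → (-19/30, -19/30)
  seg 7: left by d6 = 4/3 → (-59/30, -19/30)
  seg 8: right by d7 = 9/8 → (-101/120, -19/30)
  seg 9: up by d11 = -25/6 → (-101/120, -24/5)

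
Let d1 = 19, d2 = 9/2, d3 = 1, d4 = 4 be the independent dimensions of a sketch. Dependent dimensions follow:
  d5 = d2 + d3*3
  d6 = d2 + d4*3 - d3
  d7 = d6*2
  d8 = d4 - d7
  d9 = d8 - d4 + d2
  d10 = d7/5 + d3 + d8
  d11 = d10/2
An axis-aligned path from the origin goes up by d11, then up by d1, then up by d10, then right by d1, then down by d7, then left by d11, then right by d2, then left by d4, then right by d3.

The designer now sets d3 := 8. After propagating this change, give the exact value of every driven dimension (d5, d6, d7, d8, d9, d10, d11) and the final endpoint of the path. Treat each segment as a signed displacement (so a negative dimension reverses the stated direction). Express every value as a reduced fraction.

Apply edit: d3 := 8
  d5 = d2 + d3*3 = 57/2
  d6 = d2 + d4*3 - d3 = 17/2
  d7 = d6*2 = 17
  d8 = d4 - d7 = -13
  d9 = d8 - d4 + d2 = -25/2
  d10 = d7/5 + d3 + d8 = -8/5
  d11 = d10/2 = -4/5
Walk from origin (0, 0):
  seg 1: up by d11 = -4/5 → (0, -4/5)
  seg 2: up by d1 = 19 → (0, 91/5)
  seg 3: up by d10 = -8/5 → (0, 83/5)
  seg 4: right by d1 = 19 → (19, 83/5)
  seg 5: down by d7 = 17 → (19, -2/5)
  seg 6: left by d11 = -4/5 → (99/5, -2/5)
  seg 7: right by d2 = 9/2 → (243/10, -2/5)
  seg 8: left by d4 = 4 → (203/10, -2/5)
  seg 9: right by d3 = 8 → (283/10, -2/5)

d5 = 57/2
d6 = 17/2
d7 = 17
d8 = -13
d9 = -25/2
d10 = -8/5
d11 = -4/5
endpoint = (283/10, -2/5)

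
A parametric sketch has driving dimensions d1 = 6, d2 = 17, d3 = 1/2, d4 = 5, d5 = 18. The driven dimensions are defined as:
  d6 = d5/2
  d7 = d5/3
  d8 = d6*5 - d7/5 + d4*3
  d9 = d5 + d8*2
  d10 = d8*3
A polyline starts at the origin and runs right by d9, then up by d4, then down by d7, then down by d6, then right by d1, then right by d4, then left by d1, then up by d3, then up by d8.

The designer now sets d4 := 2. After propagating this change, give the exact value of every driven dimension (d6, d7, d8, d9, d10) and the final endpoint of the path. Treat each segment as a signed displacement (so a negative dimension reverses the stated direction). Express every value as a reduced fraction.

Apply edit: d4 := 2
  d6 = d5/2 = 9
  d7 = d5/3 = 6
  d8 = d6*5 - d7/5 + d4*3 = 249/5
  d9 = d5 + d8*2 = 588/5
  d10 = d8*3 = 747/5
Walk from origin (0, 0):
  seg 1: right by d9 = 588/5 → (588/5, 0)
  seg 2: up by d4 = 2 → (588/5, 2)
  seg 3: down by d7 = 6 → (588/5, -4)
  seg 4: down by d6 = 9 → (588/5, -13)
  seg 5: right by d1 = 6 → (618/5, -13)
  seg 6: right by d4 = 2 → (628/5, -13)
  seg 7: left by d1 = 6 → (598/5, -13)
  seg 8: up by d3 = 1/2 → (598/5, -25/2)
  seg 9: up by d8 = 249/5 → (598/5, 373/10)

d6 = 9
d7 = 6
d8 = 249/5
d9 = 588/5
d10 = 747/5
endpoint = (598/5, 373/10)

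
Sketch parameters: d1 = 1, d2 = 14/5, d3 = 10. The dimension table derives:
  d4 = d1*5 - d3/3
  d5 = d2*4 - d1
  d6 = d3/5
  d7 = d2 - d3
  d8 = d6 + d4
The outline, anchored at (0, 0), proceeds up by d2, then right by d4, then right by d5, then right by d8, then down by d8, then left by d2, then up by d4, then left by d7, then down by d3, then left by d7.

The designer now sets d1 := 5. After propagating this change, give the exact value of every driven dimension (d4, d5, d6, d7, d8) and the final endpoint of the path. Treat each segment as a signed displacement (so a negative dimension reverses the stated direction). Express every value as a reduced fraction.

d4 = 65/3
d5 = 31/5
d6 = 2
d7 = -36/5
d8 = 71/3
endpoint = (947/15, -46/5)

Apply edit: d1 := 5
  d4 = d1*5 - d3/3 = 65/3
  d5 = d2*4 - d1 = 31/5
  d6 = d3/5 = 2
  d7 = d2 - d3 = -36/5
  d8 = d6 + d4 = 71/3
Walk from origin (0, 0):
  seg 1: up by d2 = 14/5 → (0, 14/5)
  seg 2: right by d4 = 65/3 → (65/3, 14/5)
  seg 3: right by d5 = 31/5 → (418/15, 14/5)
  seg 4: right by d8 = 71/3 → (773/15, 14/5)
  seg 5: down by d8 = 71/3 → (773/15, -313/15)
  seg 6: left by d2 = 14/5 → (731/15, -313/15)
  seg 7: up by d4 = 65/3 → (731/15, 4/5)
  seg 8: left by d7 = -36/5 → (839/15, 4/5)
  seg 9: down by d3 = 10 → (839/15, -46/5)
  seg 10: left by d7 = -36/5 → (947/15, -46/5)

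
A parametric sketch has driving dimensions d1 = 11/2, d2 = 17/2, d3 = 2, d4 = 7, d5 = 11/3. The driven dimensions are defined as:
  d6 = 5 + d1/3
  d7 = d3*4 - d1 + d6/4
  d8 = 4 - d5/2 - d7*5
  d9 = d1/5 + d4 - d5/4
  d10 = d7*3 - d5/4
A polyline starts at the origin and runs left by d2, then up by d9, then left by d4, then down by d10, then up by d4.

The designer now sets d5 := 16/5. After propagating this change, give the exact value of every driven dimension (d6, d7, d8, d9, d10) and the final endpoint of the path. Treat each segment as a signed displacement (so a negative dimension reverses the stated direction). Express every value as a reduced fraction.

d6 = 41/6
d7 = 101/24
d8 = -2237/120
d9 = 73/10
d10 = 473/40
endpoint = (-31/2, 99/40)

Apply edit: d5 := 16/5
  d6 = 5 + d1/3 = 41/6
  d7 = d3*4 - d1 + d6/4 = 101/24
  d8 = 4 - d5/2 - d7*5 = -2237/120
  d9 = d1/5 + d4 - d5/4 = 73/10
  d10 = d7*3 - d5/4 = 473/40
Walk from origin (0, 0):
  seg 1: left by d2 = 17/2 → (-17/2, 0)
  seg 2: up by d9 = 73/10 → (-17/2, 73/10)
  seg 3: left by d4 = 7 → (-31/2, 73/10)
  seg 4: down by d10 = 473/40 → (-31/2, -181/40)
  seg 5: up by d4 = 7 → (-31/2, 99/40)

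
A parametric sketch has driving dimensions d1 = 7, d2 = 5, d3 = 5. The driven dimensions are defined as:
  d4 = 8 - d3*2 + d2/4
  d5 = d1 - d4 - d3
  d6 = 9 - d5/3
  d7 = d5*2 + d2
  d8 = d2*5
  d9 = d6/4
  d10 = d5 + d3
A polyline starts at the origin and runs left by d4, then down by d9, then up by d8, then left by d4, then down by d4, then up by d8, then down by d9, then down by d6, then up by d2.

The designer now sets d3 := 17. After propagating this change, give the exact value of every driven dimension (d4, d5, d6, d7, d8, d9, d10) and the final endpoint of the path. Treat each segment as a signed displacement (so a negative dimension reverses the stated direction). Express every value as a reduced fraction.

Apply edit: d3 := 17
  d4 = 8 - d3*2 + d2/4 = -99/4
  d5 = d1 - d4 - d3 = 59/4
  d6 = 9 - d5/3 = 49/12
  d7 = d5*2 + d2 = 69/2
  d8 = d2*5 = 25
  d9 = d6/4 = 49/48
  d10 = d5 + d3 = 127/4
Walk from origin (0, 0):
  seg 1: left by d4 = -99/4 → (99/4, 0)
  seg 2: down by d9 = 49/48 → (99/4, -49/48)
  seg 3: up by d8 = 25 → (99/4, 1151/48)
  seg 4: left by d4 = -99/4 → (99/2, 1151/48)
  seg 5: down by d4 = -99/4 → (99/2, 2339/48)
  seg 6: up by d8 = 25 → (99/2, 3539/48)
  seg 7: down by d9 = 49/48 → (99/2, 1745/24)
  seg 8: down by d6 = 49/12 → (99/2, 549/8)
  seg 9: up by d2 = 5 → (99/2, 589/8)

d4 = -99/4
d5 = 59/4
d6 = 49/12
d7 = 69/2
d8 = 25
d9 = 49/48
d10 = 127/4
endpoint = (99/2, 589/8)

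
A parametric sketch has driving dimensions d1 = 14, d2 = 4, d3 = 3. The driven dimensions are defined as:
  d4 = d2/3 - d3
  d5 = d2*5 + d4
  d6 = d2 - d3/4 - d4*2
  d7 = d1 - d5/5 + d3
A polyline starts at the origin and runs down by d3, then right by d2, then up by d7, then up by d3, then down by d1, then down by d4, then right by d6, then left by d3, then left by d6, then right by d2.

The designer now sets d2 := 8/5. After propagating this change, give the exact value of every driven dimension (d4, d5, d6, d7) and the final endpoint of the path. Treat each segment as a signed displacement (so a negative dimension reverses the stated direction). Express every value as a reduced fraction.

Apply edit: d2 := 8/5
  d4 = d2/3 - d3 = -37/15
  d5 = d2*5 + d4 = 83/15
  d6 = d2 - d3/4 - d4*2 = 347/60
  d7 = d1 - d5/5 + d3 = 1192/75
Walk from origin (0, 0):
  seg 1: down by d3 = 3 → (0, -3)
  seg 2: right by d2 = 8/5 → (8/5, -3)
  seg 3: up by d7 = 1192/75 → (8/5, 967/75)
  seg 4: up by d3 = 3 → (8/5, 1192/75)
  seg 5: down by d1 = 14 → (8/5, 142/75)
  seg 6: down by d4 = -37/15 → (8/5, 109/25)
  seg 7: right by d6 = 347/60 → (443/60, 109/25)
  seg 8: left by d3 = 3 → (263/60, 109/25)
  seg 9: left by d6 = 347/60 → (-7/5, 109/25)
  seg 10: right by d2 = 8/5 → (1/5, 109/25)

d4 = -37/15
d5 = 83/15
d6 = 347/60
d7 = 1192/75
endpoint = (1/5, 109/25)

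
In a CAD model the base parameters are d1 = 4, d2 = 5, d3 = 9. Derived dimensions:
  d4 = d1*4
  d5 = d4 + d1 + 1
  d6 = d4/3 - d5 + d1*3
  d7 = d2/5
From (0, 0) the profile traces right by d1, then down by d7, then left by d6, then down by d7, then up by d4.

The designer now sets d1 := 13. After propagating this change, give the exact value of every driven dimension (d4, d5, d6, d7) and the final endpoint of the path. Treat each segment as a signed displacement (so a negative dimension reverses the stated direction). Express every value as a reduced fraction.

d4 = 52
d5 = 66
d6 = -29/3
d7 = 1
endpoint = (68/3, 50)

Apply edit: d1 := 13
  d4 = d1*4 = 52
  d5 = d4 + d1 + 1 = 66
  d6 = d4/3 - d5 + d1*3 = -29/3
  d7 = d2/5 = 1
Walk from origin (0, 0):
  seg 1: right by d1 = 13 → (13, 0)
  seg 2: down by d7 = 1 → (13, -1)
  seg 3: left by d6 = -29/3 → (68/3, -1)
  seg 4: down by d7 = 1 → (68/3, -2)
  seg 5: up by d4 = 52 → (68/3, 50)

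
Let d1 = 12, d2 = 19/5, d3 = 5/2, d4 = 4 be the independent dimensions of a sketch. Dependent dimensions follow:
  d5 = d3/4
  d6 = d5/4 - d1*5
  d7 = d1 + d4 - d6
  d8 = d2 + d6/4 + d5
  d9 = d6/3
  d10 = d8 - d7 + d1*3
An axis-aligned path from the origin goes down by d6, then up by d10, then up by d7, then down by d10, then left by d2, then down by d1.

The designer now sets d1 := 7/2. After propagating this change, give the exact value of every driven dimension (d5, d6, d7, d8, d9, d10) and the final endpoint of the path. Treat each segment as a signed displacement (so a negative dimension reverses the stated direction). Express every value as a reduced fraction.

Apply edit: d1 := 7/2
  d5 = d3/4 = 5/8
  d6 = d5/4 - d1*5 = -555/32
  d7 = d1 + d4 - d6 = 795/32
  d8 = d2 + d6/4 + d5 = 57/640
  d9 = d6/3 = -185/32
  d10 = d8 - d7 + d1*3 = -9123/640
Walk from origin (0, 0):
  seg 1: down by d6 = -555/32 → (0, 555/32)
  seg 2: up by d10 = -9123/640 → (0, 1977/640)
  seg 3: up by d7 = 795/32 → (0, 17877/640)
  seg 4: down by d10 = -9123/640 → (0, 675/16)
  seg 5: left by d2 = 19/5 → (-19/5, 675/16)
  seg 6: down by d1 = 7/2 → (-19/5, 619/16)

d5 = 5/8
d6 = -555/32
d7 = 795/32
d8 = 57/640
d9 = -185/32
d10 = -9123/640
endpoint = (-19/5, 619/16)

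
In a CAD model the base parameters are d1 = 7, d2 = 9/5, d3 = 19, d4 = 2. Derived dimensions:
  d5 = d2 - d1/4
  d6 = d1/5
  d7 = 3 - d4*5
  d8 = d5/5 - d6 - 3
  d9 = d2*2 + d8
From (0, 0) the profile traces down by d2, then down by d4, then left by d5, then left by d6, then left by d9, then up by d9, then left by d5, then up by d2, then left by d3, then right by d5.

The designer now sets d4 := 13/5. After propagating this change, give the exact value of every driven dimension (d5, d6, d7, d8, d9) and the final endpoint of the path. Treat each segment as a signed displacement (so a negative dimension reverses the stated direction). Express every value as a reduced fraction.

Apply edit: d4 := 13/5
  d5 = d2 - d1/4 = 1/20
  d6 = d1/5 = 7/5
  d7 = 3 - d4*5 = -10
  d8 = d5/5 - d6 - 3 = -439/100
  d9 = d2*2 + d8 = -79/100
Walk from origin (0, 0):
  seg 1: down by d2 = 9/5 → (0, -9/5)
  seg 2: down by d4 = 13/5 → (0, -22/5)
  seg 3: left by d5 = 1/20 → (-1/20, -22/5)
  seg 4: left by d6 = 7/5 → (-29/20, -22/5)
  seg 5: left by d9 = -79/100 → (-33/50, -22/5)
  seg 6: up by d9 = -79/100 → (-33/50, -519/100)
  seg 7: left by d5 = 1/20 → (-71/100, -519/100)
  seg 8: up by d2 = 9/5 → (-71/100, -339/100)
  seg 9: left by d3 = 19 → (-1971/100, -339/100)
  seg 10: right by d5 = 1/20 → (-983/50, -339/100)

d5 = 1/20
d6 = 7/5
d7 = -10
d8 = -439/100
d9 = -79/100
endpoint = (-983/50, -339/100)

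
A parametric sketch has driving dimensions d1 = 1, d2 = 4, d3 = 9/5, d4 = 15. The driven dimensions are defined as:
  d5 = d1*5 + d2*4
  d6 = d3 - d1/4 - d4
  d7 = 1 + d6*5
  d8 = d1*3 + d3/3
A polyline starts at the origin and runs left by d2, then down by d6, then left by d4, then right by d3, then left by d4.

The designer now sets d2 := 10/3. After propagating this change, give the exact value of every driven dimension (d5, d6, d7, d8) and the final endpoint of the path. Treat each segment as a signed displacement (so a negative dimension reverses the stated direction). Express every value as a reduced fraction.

d5 = 55/3
d6 = -269/20
d7 = -265/4
d8 = 18/5
endpoint = (-473/15, 269/20)

Apply edit: d2 := 10/3
  d5 = d1*5 + d2*4 = 55/3
  d6 = d3 - d1/4 - d4 = -269/20
  d7 = 1 + d6*5 = -265/4
  d8 = d1*3 + d3/3 = 18/5
Walk from origin (0, 0):
  seg 1: left by d2 = 10/3 → (-10/3, 0)
  seg 2: down by d6 = -269/20 → (-10/3, 269/20)
  seg 3: left by d4 = 15 → (-55/3, 269/20)
  seg 4: right by d3 = 9/5 → (-248/15, 269/20)
  seg 5: left by d4 = 15 → (-473/15, 269/20)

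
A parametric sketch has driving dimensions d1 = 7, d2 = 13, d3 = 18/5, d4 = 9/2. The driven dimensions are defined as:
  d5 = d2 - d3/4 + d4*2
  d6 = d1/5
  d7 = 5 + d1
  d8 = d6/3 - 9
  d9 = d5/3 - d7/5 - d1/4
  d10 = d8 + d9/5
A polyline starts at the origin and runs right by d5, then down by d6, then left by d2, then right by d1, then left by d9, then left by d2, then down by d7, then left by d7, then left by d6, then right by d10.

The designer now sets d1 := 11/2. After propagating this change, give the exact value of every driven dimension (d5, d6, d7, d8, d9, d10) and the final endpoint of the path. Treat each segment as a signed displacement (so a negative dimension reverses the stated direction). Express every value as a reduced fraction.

d5 = 211/10
d6 = 11/10
d7 = 21/2
d8 = -259/30
d9 = 427/120
d10 = -4753/600
endpoint = (-562/25, -58/5)

Apply edit: d1 := 11/2
  d5 = d2 - d3/4 + d4*2 = 211/10
  d6 = d1/5 = 11/10
  d7 = 5 + d1 = 21/2
  d8 = d6/3 - 9 = -259/30
  d9 = d5/3 - d7/5 - d1/4 = 427/120
  d10 = d8 + d9/5 = -4753/600
Walk from origin (0, 0):
  seg 1: right by d5 = 211/10 → (211/10, 0)
  seg 2: down by d6 = 11/10 → (211/10, -11/10)
  seg 3: left by d2 = 13 → (81/10, -11/10)
  seg 4: right by d1 = 11/2 → (68/5, -11/10)
  seg 5: left by d9 = 427/120 → (241/24, -11/10)
  seg 6: left by d2 = 13 → (-71/24, -11/10)
  seg 7: down by d7 = 21/2 → (-71/24, -58/5)
  seg 8: left by d7 = 21/2 → (-323/24, -58/5)
  seg 9: left by d6 = 11/10 → (-1747/120, -58/5)
  seg 10: right by d10 = -4753/600 → (-562/25, -58/5)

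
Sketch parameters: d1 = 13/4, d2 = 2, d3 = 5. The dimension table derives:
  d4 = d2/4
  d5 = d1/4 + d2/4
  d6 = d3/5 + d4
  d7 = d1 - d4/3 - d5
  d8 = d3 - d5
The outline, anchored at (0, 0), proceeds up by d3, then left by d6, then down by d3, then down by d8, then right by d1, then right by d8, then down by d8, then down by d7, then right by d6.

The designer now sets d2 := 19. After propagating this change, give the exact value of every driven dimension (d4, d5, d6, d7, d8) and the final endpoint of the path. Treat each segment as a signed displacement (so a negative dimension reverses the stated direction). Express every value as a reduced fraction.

d4 = 19/4
d5 = 89/16
d6 = 23/4
d7 = -187/48
d8 = -9/16
endpoint = (43/16, 241/48)

Apply edit: d2 := 19
  d4 = d2/4 = 19/4
  d5 = d1/4 + d2/4 = 89/16
  d6 = d3/5 + d4 = 23/4
  d7 = d1 - d4/3 - d5 = -187/48
  d8 = d3 - d5 = -9/16
Walk from origin (0, 0):
  seg 1: up by d3 = 5 → (0, 5)
  seg 2: left by d6 = 23/4 → (-23/4, 5)
  seg 3: down by d3 = 5 → (-23/4, 0)
  seg 4: down by d8 = -9/16 → (-23/4, 9/16)
  seg 5: right by d1 = 13/4 → (-5/2, 9/16)
  seg 6: right by d8 = -9/16 → (-49/16, 9/16)
  seg 7: down by d8 = -9/16 → (-49/16, 9/8)
  seg 8: down by d7 = -187/48 → (-49/16, 241/48)
  seg 9: right by d6 = 23/4 → (43/16, 241/48)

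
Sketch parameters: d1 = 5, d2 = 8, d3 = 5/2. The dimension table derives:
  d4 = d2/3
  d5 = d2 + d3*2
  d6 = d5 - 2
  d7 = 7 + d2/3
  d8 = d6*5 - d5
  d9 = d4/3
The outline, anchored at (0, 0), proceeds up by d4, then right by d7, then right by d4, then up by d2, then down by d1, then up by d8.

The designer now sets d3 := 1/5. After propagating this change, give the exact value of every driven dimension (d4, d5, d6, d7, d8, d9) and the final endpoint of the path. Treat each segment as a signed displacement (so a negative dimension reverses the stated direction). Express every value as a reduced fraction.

Apply edit: d3 := 1/5
  d4 = d2/3 = 8/3
  d5 = d2 + d3*2 = 42/5
  d6 = d5 - 2 = 32/5
  d7 = 7 + d2/3 = 29/3
  d8 = d6*5 - d5 = 118/5
  d9 = d4/3 = 8/9
Walk from origin (0, 0):
  seg 1: up by d4 = 8/3 → (0, 8/3)
  seg 2: right by d7 = 29/3 → (29/3, 8/3)
  seg 3: right by d4 = 8/3 → (37/3, 8/3)
  seg 4: up by d2 = 8 → (37/3, 32/3)
  seg 5: down by d1 = 5 → (37/3, 17/3)
  seg 6: up by d8 = 118/5 → (37/3, 439/15)

d4 = 8/3
d5 = 42/5
d6 = 32/5
d7 = 29/3
d8 = 118/5
d9 = 8/9
endpoint = (37/3, 439/15)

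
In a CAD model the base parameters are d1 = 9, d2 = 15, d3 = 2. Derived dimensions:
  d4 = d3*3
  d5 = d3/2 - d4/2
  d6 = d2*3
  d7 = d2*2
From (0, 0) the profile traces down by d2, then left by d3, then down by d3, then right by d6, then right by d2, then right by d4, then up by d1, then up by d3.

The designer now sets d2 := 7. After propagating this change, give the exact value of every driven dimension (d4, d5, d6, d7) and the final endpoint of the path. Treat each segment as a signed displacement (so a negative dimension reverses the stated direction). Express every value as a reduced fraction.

Apply edit: d2 := 7
  d4 = d3*3 = 6
  d5 = d3/2 - d4/2 = -2
  d6 = d2*3 = 21
  d7 = d2*2 = 14
Walk from origin (0, 0):
  seg 1: down by d2 = 7 → (0, -7)
  seg 2: left by d3 = 2 → (-2, -7)
  seg 3: down by d3 = 2 → (-2, -9)
  seg 4: right by d6 = 21 → (19, -9)
  seg 5: right by d2 = 7 → (26, -9)
  seg 6: right by d4 = 6 → (32, -9)
  seg 7: up by d1 = 9 → (32, 0)
  seg 8: up by d3 = 2 → (32, 2)

d4 = 6
d5 = -2
d6 = 21
d7 = 14
endpoint = (32, 2)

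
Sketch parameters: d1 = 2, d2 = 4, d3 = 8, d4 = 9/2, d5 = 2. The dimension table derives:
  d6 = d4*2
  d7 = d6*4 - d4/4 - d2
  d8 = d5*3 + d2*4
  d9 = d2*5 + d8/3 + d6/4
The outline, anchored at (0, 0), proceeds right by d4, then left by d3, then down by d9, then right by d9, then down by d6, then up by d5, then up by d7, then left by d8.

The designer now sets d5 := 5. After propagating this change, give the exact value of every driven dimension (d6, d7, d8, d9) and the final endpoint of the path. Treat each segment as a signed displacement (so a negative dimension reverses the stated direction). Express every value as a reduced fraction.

Apply edit: d5 := 5
  d6 = d4*2 = 9
  d7 = d6*4 - d4/4 - d2 = 247/8
  d8 = d5*3 + d2*4 = 31
  d9 = d2*5 + d8/3 + d6/4 = 391/12
Walk from origin (0, 0):
  seg 1: right by d4 = 9/2 → (9/2, 0)
  seg 2: left by d3 = 8 → (-7/2, 0)
  seg 3: down by d9 = 391/12 → (-7/2, -391/12)
  seg 4: right by d9 = 391/12 → (349/12, -391/12)
  seg 5: down by d6 = 9 → (349/12, -499/12)
  seg 6: up by d5 = 5 → (349/12, -439/12)
  seg 7: up by d7 = 247/8 → (349/12, -137/24)
  seg 8: left by d8 = 31 → (-23/12, -137/24)

d6 = 9
d7 = 247/8
d8 = 31
d9 = 391/12
endpoint = (-23/12, -137/24)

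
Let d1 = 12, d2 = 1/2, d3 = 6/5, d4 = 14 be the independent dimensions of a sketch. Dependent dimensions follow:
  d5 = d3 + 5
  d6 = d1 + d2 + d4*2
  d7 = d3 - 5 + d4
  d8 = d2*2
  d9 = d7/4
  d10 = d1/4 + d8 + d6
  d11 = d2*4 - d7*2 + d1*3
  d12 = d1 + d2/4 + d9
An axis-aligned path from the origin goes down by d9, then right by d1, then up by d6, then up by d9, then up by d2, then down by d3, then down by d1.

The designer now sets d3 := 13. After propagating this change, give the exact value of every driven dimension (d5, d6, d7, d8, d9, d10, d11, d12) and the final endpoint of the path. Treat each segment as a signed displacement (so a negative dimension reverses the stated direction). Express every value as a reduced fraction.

d5 = 18
d6 = 81/2
d7 = 22
d8 = 1
d9 = 11/2
d10 = 89/2
d11 = -6
d12 = 141/8
endpoint = (12, 16)

Apply edit: d3 := 13
  d5 = d3 + 5 = 18
  d6 = d1 + d2 + d4*2 = 81/2
  d7 = d3 - 5 + d4 = 22
  d8 = d2*2 = 1
  d9 = d7/4 = 11/2
  d10 = d1/4 + d8 + d6 = 89/2
  d11 = d2*4 - d7*2 + d1*3 = -6
  d12 = d1 + d2/4 + d9 = 141/8
Walk from origin (0, 0):
  seg 1: down by d9 = 11/2 → (0, -11/2)
  seg 2: right by d1 = 12 → (12, -11/2)
  seg 3: up by d6 = 81/2 → (12, 35)
  seg 4: up by d9 = 11/2 → (12, 81/2)
  seg 5: up by d2 = 1/2 → (12, 41)
  seg 6: down by d3 = 13 → (12, 28)
  seg 7: down by d1 = 12 → (12, 16)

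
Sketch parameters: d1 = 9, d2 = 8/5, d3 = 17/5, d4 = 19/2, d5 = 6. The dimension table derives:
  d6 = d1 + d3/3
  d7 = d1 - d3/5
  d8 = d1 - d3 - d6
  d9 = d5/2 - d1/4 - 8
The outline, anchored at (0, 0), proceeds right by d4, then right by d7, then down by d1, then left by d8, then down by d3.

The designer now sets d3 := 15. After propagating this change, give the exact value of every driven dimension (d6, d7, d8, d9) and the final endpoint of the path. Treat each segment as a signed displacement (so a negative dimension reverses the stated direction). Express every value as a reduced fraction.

d6 = 14
d7 = 6
d8 = -20
d9 = -29/4
endpoint = (71/2, -24)

Apply edit: d3 := 15
  d6 = d1 + d3/3 = 14
  d7 = d1 - d3/5 = 6
  d8 = d1 - d3 - d6 = -20
  d9 = d5/2 - d1/4 - 8 = -29/4
Walk from origin (0, 0):
  seg 1: right by d4 = 19/2 → (19/2, 0)
  seg 2: right by d7 = 6 → (31/2, 0)
  seg 3: down by d1 = 9 → (31/2, -9)
  seg 4: left by d8 = -20 → (71/2, -9)
  seg 5: down by d3 = 15 → (71/2, -24)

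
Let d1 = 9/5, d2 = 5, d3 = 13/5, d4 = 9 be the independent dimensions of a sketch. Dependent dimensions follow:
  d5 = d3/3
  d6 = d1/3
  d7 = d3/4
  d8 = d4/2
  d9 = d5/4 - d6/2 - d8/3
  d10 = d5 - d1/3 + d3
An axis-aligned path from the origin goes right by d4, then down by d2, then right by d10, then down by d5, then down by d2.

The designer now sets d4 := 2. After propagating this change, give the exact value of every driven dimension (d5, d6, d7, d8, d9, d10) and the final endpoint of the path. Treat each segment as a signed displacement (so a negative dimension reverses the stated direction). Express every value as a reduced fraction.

Apply edit: d4 := 2
  d5 = d3/3 = 13/15
  d6 = d1/3 = 3/5
  d7 = d3/4 = 13/20
  d8 = d4/2 = 1
  d9 = d5/4 - d6/2 - d8/3 = -5/12
  d10 = d5 - d1/3 + d3 = 43/15
Walk from origin (0, 0):
  seg 1: right by d4 = 2 → (2, 0)
  seg 2: down by d2 = 5 → (2, -5)
  seg 3: right by d10 = 43/15 → (73/15, -5)
  seg 4: down by d5 = 13/15 → (73/15, -88/15)
  seg 5: down by d2 = 5 → (73/15, -163/15)

d5 = 13/15
d6 = 3/5
d7 = 13/20
d8 = 1
d9 = -5/12
d10 = 43/15
endpoint = (73/15, -163/15)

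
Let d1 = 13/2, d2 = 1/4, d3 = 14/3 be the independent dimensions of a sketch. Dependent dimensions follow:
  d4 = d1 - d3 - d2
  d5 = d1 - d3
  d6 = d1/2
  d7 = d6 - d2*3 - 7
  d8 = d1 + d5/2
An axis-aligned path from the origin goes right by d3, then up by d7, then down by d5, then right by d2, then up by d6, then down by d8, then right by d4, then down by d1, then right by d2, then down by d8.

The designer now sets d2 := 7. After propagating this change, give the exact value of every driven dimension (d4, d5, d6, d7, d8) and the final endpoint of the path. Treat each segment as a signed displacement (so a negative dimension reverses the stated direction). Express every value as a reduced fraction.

d4 = -31/6
d5 = 11/6
d6 = 13/4
d7 = -99/4
d8 = 89/12
endpoint = (27/2, -134/3)

Apply edit: d2 := 7
  d4 = d1 - d3 - d2 = -31/6
  d5 = d1 - d3 = 11/6
  d6 = d1/2 = 13/4
  d7 = d6 - d2*3 - 7 = -99/4
  d8 = d1 + d5/2 = 89/12
Walk from origin (0, 0):
  seg 1: right by d3 = 14/3 → (14/3, 0)
  seg 2: up by d7 = -99/4 → (14/3, -99/4)
  seg 3: down by d5 = 11/6 → (14/3, -319/12)
  seg 4: right by d2 = 7 → (35/3, -319/12)
  seg 5: up by d6 = 13/4 → (35/3, -70/3)
  seg 6: down by d8 = 89/12 → (35/3, -123/4)
  seg 7: right by d4 = -31/6 → (13/2, -123/4)
  seg 8: down by d1 = 13/2 → (13/2, -149/4)
  seg 9: right by d2 = 7 → (27/2, -149/4)
  seg 10: down by d8 = 89/12 → (27/2, -134/3)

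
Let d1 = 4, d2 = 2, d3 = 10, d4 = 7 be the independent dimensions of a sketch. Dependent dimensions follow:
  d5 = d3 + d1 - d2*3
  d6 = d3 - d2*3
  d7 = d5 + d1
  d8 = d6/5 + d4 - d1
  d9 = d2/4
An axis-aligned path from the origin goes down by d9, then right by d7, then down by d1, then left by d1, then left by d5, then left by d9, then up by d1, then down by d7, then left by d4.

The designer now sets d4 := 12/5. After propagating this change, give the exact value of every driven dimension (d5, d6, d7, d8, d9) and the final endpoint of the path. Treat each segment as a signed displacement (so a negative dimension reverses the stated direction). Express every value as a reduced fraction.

d5 = 8
d6 = 4
d7 = 12
d8 = -4/5
d9 = 1/2
endpoint = (-29/10, -25/2)

Apply edit: d4 := 12/5
  d5 = d3 + d1 - d2*3 = 8
  d6 = d3 - d2*3 = 4
  d7 = d5 + d1 = 12
  d8 = d6/5 + d4 - d1 = -4/5
  d9 = d2/4 = 1/2
Walk from origin (0, 0):
  seg 1: down by d9 = 1/2 → (0, -1/2)
  seg 2: right by d7 = 12 → (12, -1/2)
  seg 3: down by d1 = 4 → (12, -9/2)
  seg 4: left by d1 = 4 → (8, -9/2)
  seg 5: left by d5 = 8 → (0, -9/2)
  seg 6: left by d9 = 1/2 → (-1/2, -9/2)
  seg 7: up by d1 = 4 → (-1/2, -1/2)
  seg 8: down by d7 = 12 → (-1/2, -25/2)
  seg 9: left by d4 = 12/5 → (-29/10, -25/2)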